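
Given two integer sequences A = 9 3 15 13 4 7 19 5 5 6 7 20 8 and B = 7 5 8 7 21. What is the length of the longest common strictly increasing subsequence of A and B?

A longest common strictly increasing subsequence is 7, 8 (length 2); it appears in order in both A and B, and no longer such subsequence exists.

2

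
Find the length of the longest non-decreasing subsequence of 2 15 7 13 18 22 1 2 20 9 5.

5

One longest non-decreasing subsequence is 2, 7, 13, 18, 22 (positions 1,3,4,5,6), of length 5; no longer one exists.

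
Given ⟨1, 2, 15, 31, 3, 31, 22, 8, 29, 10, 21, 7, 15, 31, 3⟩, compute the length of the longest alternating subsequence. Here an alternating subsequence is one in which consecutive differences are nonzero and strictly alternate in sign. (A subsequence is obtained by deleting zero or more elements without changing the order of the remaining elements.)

11

A longest alternating subsequence is 1, 15, 3, 31, 22, 29, 10, 21, 7, 15, 3 (positions 1,3,5,6,7,9,10,11,12,13,15); its 10 consecutive differences strictly alternate in sign, and length 11 is optimal.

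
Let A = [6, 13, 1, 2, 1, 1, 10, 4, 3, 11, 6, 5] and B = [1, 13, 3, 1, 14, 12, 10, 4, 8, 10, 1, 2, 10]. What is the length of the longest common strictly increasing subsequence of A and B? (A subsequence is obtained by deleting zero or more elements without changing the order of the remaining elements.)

For each value that appears in both, track the longest common increasing run ending there.
The best achievable length is 3; one witness is 1, 2, 10 (A-positions 3,4,7, B-positions 1,12,13).

3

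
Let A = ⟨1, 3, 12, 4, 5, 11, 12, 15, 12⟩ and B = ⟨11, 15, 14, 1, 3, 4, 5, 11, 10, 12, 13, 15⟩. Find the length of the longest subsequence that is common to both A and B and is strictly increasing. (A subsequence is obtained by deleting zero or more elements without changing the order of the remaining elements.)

A longest common strictly increasing subsequence is 1, 3, 4, 5, 11, 12, 15 (length 7); it appears in order in both A and B, and no longer such subsequence exists.

7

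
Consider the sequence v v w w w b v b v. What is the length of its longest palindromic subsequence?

One longest palindromic subsequence is vvwwwvv (positions 1,2,3,4,5,7,9); it reads the same forward and backward, and the interval DP gives dp[1][9] = 7.

7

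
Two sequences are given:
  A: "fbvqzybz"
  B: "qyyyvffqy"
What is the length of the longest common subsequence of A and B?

3

Backtracking the LCS table gives one alignment: f (A1,B7) → q (A4,B8) → y (A6,B9).
So the longest common subsequence has length 3.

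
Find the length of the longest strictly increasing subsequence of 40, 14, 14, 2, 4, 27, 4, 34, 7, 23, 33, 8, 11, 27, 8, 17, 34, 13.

Let dp[i] be the longest increasing subsequence ending at position i. Then dp = [1, 1, 1, 1, 2, 3, 2, 4, 3, 4, 5, 4, 5, 6, 4, 6, 7, 6].
The maximum is 7; one witness is 2, 4, 7, 8, 11, 27, 34 at positions 4,5,9,12,13,14,17.

7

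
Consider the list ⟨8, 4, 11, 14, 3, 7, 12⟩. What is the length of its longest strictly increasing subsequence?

Let dp[i] be the longest increasing subsequence ending at position i. Then dp = [1, 1, 2, 3, 1, 2, 3].
The maximum is 3; one witness is 8, 11, 14 at positions 1,3,4.

3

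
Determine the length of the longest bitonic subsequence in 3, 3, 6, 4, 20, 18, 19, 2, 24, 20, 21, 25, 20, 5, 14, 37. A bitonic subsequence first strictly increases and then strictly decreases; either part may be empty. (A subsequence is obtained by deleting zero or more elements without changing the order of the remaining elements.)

Let inc[i] be the LIS ending at i and dec[i] the longest strictly decreasing subsequence starting at i. inc = [1, 1, 2, 2, 3, 3, 4, 1, 5, 5, 6, 7, 5, 3, 4, 8], dec = [2, 2, 3, 2, 3, 2, 2, 1, 4, 2, 3, 3, 2, 1, 1, 1].
max_i inc[i]+dec[i]−1 = 9, with one witness 3, 6, 18, 19, 20, 21, 25, 20, 14.

9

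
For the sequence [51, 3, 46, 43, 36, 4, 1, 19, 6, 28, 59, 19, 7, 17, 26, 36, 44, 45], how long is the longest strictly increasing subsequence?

One longest increasing subsequence is 3, 4, 6, 7, 17, 26, 36, 44, 45 (positions 2,6,9,13,14,15,16,17,18), of length 9; no longer one exists.

9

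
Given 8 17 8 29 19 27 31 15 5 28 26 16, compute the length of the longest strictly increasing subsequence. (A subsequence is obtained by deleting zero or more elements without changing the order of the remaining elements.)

5

One longest increasing subsequence is 8, 17, 19, 27, 31 (positions 1,2,5,6,7), of length 5; no longer one exists.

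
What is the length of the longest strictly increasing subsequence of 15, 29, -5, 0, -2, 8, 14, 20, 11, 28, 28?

6

Let dp[i] be the longest increasing subsequence ending at position i. Then dp = [1, 2, 1, 2, 2, 3, 4, 5, 4, 6, 6].
The maximum is 6; one witness is -5, 0, 8, 14, 20, 28 at positions 3,4,6,7,8,10.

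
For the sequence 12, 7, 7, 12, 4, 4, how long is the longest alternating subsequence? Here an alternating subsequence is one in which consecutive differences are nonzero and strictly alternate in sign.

A longest alternating subsequence is 12, 7, 12, 4 (positions 1,2,4,5); its 3 consecutive differences strictly alternate in sign, and length 4 is optimal.

4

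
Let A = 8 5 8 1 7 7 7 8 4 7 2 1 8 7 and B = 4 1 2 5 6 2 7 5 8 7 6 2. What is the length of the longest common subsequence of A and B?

5

A longest common subsequence is 5, 7, 8, 7, 2 (length 5); the LCS DP confirms no longer common subsequence exists.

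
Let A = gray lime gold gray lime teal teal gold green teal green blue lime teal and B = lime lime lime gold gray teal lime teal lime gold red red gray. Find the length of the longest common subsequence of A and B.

Backtracking the LCS table gives one alignment: lime (A2,B3) → gold (A3,B4) → gray (A4,B5) → lime (A5,B7) → teal (A6,B8) → gold (A8,B10).
So the longest common subsequence has length 6.

6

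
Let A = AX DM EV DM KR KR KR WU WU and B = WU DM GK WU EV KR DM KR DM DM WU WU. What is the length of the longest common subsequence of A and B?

6

A longest common subsequence is DM, EV, DM, KR, WU, WU (length 6); the LCS DP confirms no longer common subsequence exists.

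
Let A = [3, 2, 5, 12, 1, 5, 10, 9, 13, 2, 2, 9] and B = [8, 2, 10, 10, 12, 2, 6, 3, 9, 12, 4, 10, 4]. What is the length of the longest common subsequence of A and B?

Backtracking the LCS table gives one alignment: 2 (A2,B2) → 12 (A4,B5) → 2 (A10,B6) → 9 (A12,B9).
So the longest common subsequence has length 4.

4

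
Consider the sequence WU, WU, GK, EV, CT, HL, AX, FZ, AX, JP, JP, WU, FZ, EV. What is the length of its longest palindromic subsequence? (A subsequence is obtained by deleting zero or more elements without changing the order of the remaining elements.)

6

One longest palindromic subsequence is EV FZ JP JP FZ EV (positions 4,8,10,11,13,14); it reads the same forward and backward, and the interval DP gives dp[1][14] = 6.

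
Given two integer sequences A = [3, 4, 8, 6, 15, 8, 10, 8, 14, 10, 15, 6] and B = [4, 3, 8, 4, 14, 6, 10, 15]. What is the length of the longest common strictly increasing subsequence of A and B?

A longest common strictly increasing subsequence is 3, 4, 6, 10, 15 (length 5); it appears in order in both A and B, and no longer such subsequence exists.

5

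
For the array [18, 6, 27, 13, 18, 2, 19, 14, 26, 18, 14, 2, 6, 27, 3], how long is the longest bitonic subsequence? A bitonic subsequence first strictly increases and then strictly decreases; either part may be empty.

Let inc[i] be the LIS ending at i and dec[i] the longest strictly decreasing subsequence starting at i. inc = [1, 1, 2, 2, 3, 1, 4, 3, 5, 4, 3, 1, 2, 6, 2], dec = [4, 2, 6, 3, 4, 1, 5, 3, 5, 4, 3, 1, 2, 2, 1].
max_i inc[i]+dec[i]−1 = 9, with one witness 6, 13, 18, 19, 26, 18, 14, 6, 3.

9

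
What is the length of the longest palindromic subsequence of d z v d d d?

Using dp[i][j] = 2 + dp[i+1][j−1] if the ends match, else max(dp[i+1][j], dp[i][j−1]):
dp[1][6] = 4. A witness is dddd at positions 1,4,5,6.

4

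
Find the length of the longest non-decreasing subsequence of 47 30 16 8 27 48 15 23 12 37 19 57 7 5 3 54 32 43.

Scanning left to right, the best length ending at each element is: 47→1, 30→1, 16→1, 8→1, 27→2, 48→3, 15→2, 23→3, 12→2, 37→4, 19→3, 57→5, 7→1, 5→1, 3→1, 54→5, 32→4, 43→5.
So the longest non-decreasing subsequence has length 5, e.g. 8, 15, 23, 37, 57.

5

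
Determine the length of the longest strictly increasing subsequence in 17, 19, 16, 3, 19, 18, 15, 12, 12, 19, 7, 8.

One longest increasing subsequence is 17, 18, 19 (positions 1,6,10), of length 3; no longer one exists.

3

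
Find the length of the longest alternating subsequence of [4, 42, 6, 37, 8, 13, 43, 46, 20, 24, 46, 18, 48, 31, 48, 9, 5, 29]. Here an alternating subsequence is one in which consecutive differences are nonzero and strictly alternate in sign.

14

Track the best alternating length ending on an up-step vs a down-step at each position: up/down = 1/1, 2/1, 2/3, 4/3, 4/5, 6/5, 6/1, 6/1, 6/7, 8/7, 8/1, 6/9, 10/1, 10/11, 12/1, 6/13, 2/13, 14/13.
The maximum over both is 14; one such subsequence is 4, 42, 6, 37, 8, 43, 20, 24, 18, 48, 31, 48, 9, 29.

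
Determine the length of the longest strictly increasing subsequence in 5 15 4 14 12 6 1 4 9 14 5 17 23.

Let dp[i] be the longest increasing subsequence ending at position i. Then dp = [1, 2, 1, 2, 2, 2, 1, 2, 3, 4, 3, 5, 6].
The maximum is 6; one witness is 5, 6, 9, 14, 17, 23 at positions 1,6,9,10,12,13.

6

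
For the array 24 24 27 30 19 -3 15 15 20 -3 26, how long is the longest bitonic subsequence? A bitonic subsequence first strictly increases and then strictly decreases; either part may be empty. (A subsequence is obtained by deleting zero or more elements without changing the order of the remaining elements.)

One longest bitonic subsequence is 24, 27, 30, 19, 15, -3 (positions 1,3,4,5,8,10): it rises to 30 then falls. Length 6 is optimal.

6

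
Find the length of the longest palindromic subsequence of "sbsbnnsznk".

5

One longest palindromic subsequence is sbsbs (positions 1,2,3,4,7); it reads the same forward and backward, and the interval DP gives dp[1][10] = 5.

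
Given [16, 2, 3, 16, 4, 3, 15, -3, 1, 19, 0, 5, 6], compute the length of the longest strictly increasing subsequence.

Scanning left to right, the best length ending at each element is: 16→1, 2→1, 3→2, 16→3, 4→3, 3→2, 15→4, -3→1, 1→2, 19→5, 0→2, 5→4, 6→5.
So the longest increasing subsequence has length 5, e.g. 2, 3, 4, 15, 19.

5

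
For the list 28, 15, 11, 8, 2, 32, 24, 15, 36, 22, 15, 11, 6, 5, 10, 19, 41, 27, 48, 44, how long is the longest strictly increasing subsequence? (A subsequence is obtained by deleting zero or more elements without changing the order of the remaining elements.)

6

Let dp[i] be the longest increasing subsequence ending at position i. Then dp = [1, 1, 1, 1, 1, 2, 2, 2, 3, 3, 2, 2, 2, 2, 3, 4, 5, 5, 6, 6].
The maximum is 6; one witness is 2, 6, 10, 19, 41, 48 at positions 5,13,15,16,17,19.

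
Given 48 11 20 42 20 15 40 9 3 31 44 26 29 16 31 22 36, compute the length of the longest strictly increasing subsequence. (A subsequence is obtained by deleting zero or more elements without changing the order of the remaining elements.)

6

Scanning left to right, the best length ending at each element is: 48→1, 11→1, 20→2, 42→3, 20→2, 15→2, 40→3, 9→1, 3→1, 31→3, 44→4, 26→3, 29→4, 16→3, 31→5, 22→4, 36→6.
So the longest increasing subsequence has length 6, e.g. 11, 20, 26, 29, 31, 36.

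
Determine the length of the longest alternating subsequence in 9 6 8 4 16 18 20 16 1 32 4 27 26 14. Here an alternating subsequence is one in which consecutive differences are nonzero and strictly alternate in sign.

10

A longest alternating subsequence is 9, 6, 8, 4, 18, 16, 32, 4, 27, 26 (positions 1,2,3,4,6,8,10,11,12,13); its 9 consecutive differences strictly alternate in sign, and length 10 is optimal.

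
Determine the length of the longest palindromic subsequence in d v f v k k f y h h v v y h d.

8

One longest palindromic subsequence is dvvhhvvd (positions 1,2,4,9,10,11,12,15); it reads the same forward and backward, and the interval DP gives dp[1][15] = 8.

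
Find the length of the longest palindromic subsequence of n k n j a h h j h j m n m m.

One longest palindromic subsequence is njhjhjn (positions 3,4,6,8,9,10,12); it reads the same forward and backward, and the interval DP gives dp[1][14] = 7.

7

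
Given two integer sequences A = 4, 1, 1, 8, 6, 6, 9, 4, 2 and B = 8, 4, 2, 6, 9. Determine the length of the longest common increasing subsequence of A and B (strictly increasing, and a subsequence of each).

For each value that appears in both, track the longest common increasing run ending there.
The best achievable length is 3; one witness is 4, 6, 9 (A-positions 1,5,7, B-positions 2,4,5).

3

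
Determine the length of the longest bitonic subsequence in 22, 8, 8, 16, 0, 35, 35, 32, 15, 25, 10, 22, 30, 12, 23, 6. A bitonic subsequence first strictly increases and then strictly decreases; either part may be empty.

One longest bitonic subsequence is 8, 16, 35, 32, 25, 22, 12, 6 (positions 2,4,6,8,10,12,14,16): it rises to 35 then falls. Length 8 is optimal.

8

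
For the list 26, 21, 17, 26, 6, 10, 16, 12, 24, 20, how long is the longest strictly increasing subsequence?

Let dp[i] be the longest increasing subsequence ending at position i. Then dp = [1, 1, 1, 2, 1, 2, 3, 3, 4, 4].
The maximum is 4; one witness is 6, 10, 16, 24 at positions 5,6,7,9.

4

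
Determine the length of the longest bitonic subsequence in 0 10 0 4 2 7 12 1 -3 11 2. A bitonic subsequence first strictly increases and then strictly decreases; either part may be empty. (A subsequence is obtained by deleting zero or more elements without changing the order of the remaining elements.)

One longest bitonic subsequence is 0, 10, 4, 2, 1, -3 (positions 1,2,4,5,8,9): it rises to 10 then falls. Length 6 is optimal.

6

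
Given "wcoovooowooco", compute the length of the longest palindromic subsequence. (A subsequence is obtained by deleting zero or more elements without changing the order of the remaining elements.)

Using dp[i][j] = 2 + dp[i+1][j−1] if the ends match, else max(dp[i+1][j], dp[i][j−1]):
dp[1][13] = 9. A witness is coooooooc at positions 2,3,4,6,7,8,10,11,12.

9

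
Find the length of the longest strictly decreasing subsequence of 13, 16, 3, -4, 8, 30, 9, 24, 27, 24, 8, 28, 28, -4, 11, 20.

Let dp[i] be the longest decreasing subsequence ending at position i. Then dp = [1, 1, 2, 3, 2, 1, 2, 2, 2, 3, 4, 2, 2, 5, 4, 4].
The maximum is 5; one witness is 30, 27, 24, 8, -4 at positions 6,9,10,11,14.

5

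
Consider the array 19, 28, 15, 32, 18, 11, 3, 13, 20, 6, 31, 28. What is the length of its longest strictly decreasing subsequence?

4

Let dp[i] be the longest decreasing subsequence ending at position i. Then dp = [1, 1, 2, 1, 2, 3, 4, 3, 2, 4, 2, 3].
The maximum is 4; one witness is 19, 15, 11, 3 at positions 1,3,6,7.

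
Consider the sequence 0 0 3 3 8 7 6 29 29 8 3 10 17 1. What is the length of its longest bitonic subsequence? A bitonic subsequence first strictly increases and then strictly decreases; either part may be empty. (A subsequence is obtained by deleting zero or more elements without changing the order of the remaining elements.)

One longest bitonic subsequence is 0, 3, 8, 7, 6, 3, 1 (positions 1,3,5,6,7,11,14): it rises to 8 then falls. Length 7 is optimal.

7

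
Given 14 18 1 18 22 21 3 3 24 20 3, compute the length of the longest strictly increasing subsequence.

Let dp[i] be the longest increasing subsequence ending at position i. Then dp = [1, 2, 1, 2, 3, 3, 2, 2, 4, 3, 2].
The maximum is 4; one witness is 14, 18, 22, 24 at positions 1,2,5,9.

4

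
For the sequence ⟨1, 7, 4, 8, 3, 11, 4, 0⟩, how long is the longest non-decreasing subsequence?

4

One longest non-decreasing subsequence is 1, 7, 8, 11 (positions 1,2,4,6), of length 4; no longer one exists.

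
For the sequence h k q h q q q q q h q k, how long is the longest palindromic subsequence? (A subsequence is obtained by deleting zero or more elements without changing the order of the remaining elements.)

One longest palindromic subsequence is kqhqqqqqhqk (positions 2,3,4,5,6,7,8,9,10,11,12); it reads the same forward and backward, and the interval DP gives dp[1][12] = 11.

11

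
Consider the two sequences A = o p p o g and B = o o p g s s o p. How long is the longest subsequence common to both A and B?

Backtracking the LCS table gives one alignment: o (A1,B2) → p (A2,B3) → p (A3,B8).
So the longest common subsequence has length 3.

3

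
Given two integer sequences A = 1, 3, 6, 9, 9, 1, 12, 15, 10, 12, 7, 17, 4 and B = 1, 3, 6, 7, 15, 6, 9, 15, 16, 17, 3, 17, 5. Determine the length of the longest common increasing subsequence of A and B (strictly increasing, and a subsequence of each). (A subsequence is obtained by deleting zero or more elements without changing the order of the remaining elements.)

A longest common strictly increasing subsequence is 1, 3, 6, 9, 15, 17 (length 6); it appears in order in both A and B, and no longer such subsequence exists.

6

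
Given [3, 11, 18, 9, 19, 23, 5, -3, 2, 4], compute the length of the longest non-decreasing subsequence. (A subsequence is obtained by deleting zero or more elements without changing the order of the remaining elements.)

Let dp[i] be the longest non-decreasing subsequence ending at position i. Then dp = [1, 2, 3, 2, 4, 5, 2, 1, 2, 3].
The maximum is 5; one witness is 3, 11, 18, 19, 23 at positions 1,2,3,5,6.

5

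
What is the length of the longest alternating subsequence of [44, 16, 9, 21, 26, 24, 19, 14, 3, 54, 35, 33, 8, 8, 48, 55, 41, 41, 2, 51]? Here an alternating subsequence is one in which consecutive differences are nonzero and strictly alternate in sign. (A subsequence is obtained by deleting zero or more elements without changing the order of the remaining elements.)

A longest alternating subsequence is 44, 16, 26, 24, 54, 35, 48, 41, 51 (positions 1,2,5,6,10,11,15,17,20); its 8 consecutive differences strictly alternate in sign, and length 9 is optimal.

9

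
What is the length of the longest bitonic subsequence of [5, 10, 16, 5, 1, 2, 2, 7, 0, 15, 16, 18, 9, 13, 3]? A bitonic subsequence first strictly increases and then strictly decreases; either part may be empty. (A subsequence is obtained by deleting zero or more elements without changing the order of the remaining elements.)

Let inc[i] be the LIS ending at i and dec[i] the longest strictly decreasing subsequence starting at i. inc = [1, 2, 3, 1, 1, 2, 2, 3, 1, 4, 5, 6, 4, 5, 3], dec = [3, 4, 4, 3, 2, 2, 2, 2, 1, 3, 3, 3, 2, 2, 1].
max_i inc[i]+dec[i]−1 = 8, with one witness 1, 2, 7, 15, 16, 18, 13, 3.

8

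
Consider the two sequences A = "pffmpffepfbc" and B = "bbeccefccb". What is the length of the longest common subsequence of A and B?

Backtracking the LCS table gives one alignment: e (A8,B6) → f (A10,B7) → b (A11,B10).
So the longest common subsequence has length 3.

3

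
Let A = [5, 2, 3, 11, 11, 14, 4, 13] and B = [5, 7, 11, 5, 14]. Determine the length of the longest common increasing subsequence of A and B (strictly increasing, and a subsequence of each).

For each value that appears in both, track the longest common increasing run ending there.
The best achievable length is 3; one witness is 5, 11, 14 (A-positions 1,4,6, B-positions 1,3,5).

3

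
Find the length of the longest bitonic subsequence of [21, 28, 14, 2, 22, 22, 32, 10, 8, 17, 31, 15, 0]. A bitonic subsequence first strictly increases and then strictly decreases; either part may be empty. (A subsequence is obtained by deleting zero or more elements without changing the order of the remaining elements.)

Let inc[i] be the LIS ending at i and dec[i] the longest strictly decreasing subsequence starting at i. inc = [1, 2, 1, 1, 2, 2, 3, 2, 2, 3, 4, 3, 1], dec = [5, 5, 4, 2, 4, 4, 4, 3, 2, 3, 3, 2, 1].
max_i inc[i]+dec[i]−1 = 6, with one witness 21, 28, 22, 17, 15, 0.

6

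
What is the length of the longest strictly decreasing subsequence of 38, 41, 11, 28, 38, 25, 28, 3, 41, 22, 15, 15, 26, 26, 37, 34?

Scanning left to right, the best length ending at each element is: 38→1, 41→1, 11→2, 28→2, 38→2, 25→3, 28→3, 3→4, 41→1, 22→4, 15→5, 15→5, 26→4, 26→4, 37→3, 34→4.
So the longest decreasing subsequence has length 5, e.g. 38, 28, 25, 22, 15.

5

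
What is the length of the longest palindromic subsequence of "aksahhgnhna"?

Using dp[i][j] = 2 + dp[i+1][j−1] if the ends match, else max(dp[i+1][j], dp[i][j−1]):
dp[1][11] = 5. A witness is anhna at positions 1,8,9,10,11.

5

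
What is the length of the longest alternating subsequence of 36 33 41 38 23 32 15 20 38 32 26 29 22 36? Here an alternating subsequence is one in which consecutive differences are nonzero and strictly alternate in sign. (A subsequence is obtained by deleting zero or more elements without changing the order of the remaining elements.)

11

A longest alternating subsequence is 36, 33, 41, 23, 32, 15, 38, 26, 29, 22, 36 (positions 1,2,3,5,6,7,9,11,12,13,14); its 10 consecutive differences strictly alternate in sign, and length 11 is optimal.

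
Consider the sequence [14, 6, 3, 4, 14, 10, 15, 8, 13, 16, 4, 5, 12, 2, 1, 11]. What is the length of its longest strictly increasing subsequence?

Let dp[i] be the longest increasing subsequence ending at position i. Then dp = [1, 1, 1, 2, 3, 3, 4, 3, 4, 5, 2, 3, 4, 1, 1, 4].
The maximum is 5; one witness is 3, 4, 14, 15, 16 at positions 3,4,5,7,10.

5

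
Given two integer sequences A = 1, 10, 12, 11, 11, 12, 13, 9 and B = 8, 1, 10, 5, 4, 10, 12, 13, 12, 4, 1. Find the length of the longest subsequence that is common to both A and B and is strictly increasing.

For each value that appears in both, track the longest common increasing run ending there.
The best achievable length is 4; one witness is 1, 10, 12, 13 (A-positions 1,2,3,7, B-positions 2,3,7,8).

4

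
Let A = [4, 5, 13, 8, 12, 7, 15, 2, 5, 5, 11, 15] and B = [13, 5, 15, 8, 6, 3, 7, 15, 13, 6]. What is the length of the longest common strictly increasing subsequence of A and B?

3

For each value that appears in both, track the longest common increasing run ending there.
The best achievable length is 3; one witness is 5, 8, 15 (A-positions 2,4,7, B-positions 2,4,8).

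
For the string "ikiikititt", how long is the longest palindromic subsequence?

Using dp[i][j] = 2 + dp[i+1][j−1] if the ends match, else max(dp[i+1][j], dp[i][j−1]):
dp[1][10] = 6. A witness is ikiiki at positions 1,2,3,4,5,8.

6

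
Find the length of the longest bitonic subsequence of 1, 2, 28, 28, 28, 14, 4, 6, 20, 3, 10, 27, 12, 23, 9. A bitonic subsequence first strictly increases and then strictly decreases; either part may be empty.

8

One longest bitonic subsequence is 1, 2, 4, 6, 20, 27, 23, 9 (positions 1,2,7,8,9,12,14,15): it rises to 27 then falls. Length 8 is optimal.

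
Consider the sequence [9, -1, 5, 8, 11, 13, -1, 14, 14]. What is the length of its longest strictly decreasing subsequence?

3

Let dp[i] be the longest decreasing subsequence ending at position i. Then dp = [1, 2, 2, 2, 1, 1, 3, 1, 1].
The maximum is 3; one witness is 9, 5, -1 at positions 1,3,7.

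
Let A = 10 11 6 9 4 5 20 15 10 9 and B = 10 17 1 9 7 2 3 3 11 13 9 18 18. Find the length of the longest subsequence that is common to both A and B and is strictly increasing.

For each value that appears in both, track the longest common increasing run ending there.
The best achievable length is 2; one witness is 10, 11 (A-positions 1,2, B-positions 1,9).

2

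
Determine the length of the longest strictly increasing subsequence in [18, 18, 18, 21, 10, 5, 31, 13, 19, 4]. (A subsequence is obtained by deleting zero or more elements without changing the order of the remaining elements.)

One longest increasing subsequence is 18, 21, 31 (positions 1,4,7), of length 3; no longer one exists.

3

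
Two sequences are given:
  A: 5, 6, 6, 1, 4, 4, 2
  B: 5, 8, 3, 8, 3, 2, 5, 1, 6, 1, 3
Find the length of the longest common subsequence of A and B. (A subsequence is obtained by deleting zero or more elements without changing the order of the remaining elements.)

Backtracking the LCS table gives one alignment: 5 (A1,B7) → 6 (A3,B9) → 1 (A4,B10).
So the longest common subsequence has length 3.

3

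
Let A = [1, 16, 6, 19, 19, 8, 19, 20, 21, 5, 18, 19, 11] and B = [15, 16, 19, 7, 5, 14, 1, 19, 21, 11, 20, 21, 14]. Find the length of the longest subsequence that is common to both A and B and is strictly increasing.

A longest common strictly increasing subsequence is 16, 19, 20, 21 (length 4); it appears in order in both A and B, and no longer such subsequence exists.

4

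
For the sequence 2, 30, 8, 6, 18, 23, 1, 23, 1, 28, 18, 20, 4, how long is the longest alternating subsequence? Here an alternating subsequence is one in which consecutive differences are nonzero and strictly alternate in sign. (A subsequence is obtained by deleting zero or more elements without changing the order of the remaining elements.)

11

Track the best alternating length ending on an up-step vs a down-step at each position: up/down = 1/1, 2/1, 2/3, 2/3, 4/3, 4/3, 1/5, 6/3, 1/7, 8/3, 8/9, 10/9, 8/11.
The maximum over both is 11; one such subsequence is 2, 30, 8, 18, 1, 23, 1, 28, 18, 20, 4.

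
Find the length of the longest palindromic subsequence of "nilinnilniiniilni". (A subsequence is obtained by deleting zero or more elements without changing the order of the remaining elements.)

12

One longest palindromic subsequence is iliiniiniili (positions 2,3,4,7,9,10,11,12,13,14,15,17); it reads the same forward and backward, and the interval DP gives dp[1][17] = 12.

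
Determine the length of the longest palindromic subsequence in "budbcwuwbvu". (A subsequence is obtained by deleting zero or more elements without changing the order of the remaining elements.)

Using dp[i][j] = 2 + dp[i+1][j−1] if the ends match, else max(dp[i+1][j], dp[i][j−1]):
dp[1][11] = 7. A witness is ubwuwbu at positions 2,4,6,7,8,9,11.

7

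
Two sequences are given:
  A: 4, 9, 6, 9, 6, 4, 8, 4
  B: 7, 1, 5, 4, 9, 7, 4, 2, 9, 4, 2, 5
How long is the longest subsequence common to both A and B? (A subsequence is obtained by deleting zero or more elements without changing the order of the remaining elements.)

4

Backtracking the LCS table gives one alignment: 4 (A1,B4) → 9 (A2,B5) → 9 (A4,B9) → 4 (A6,B10).
So the longest common subsequence has length 4.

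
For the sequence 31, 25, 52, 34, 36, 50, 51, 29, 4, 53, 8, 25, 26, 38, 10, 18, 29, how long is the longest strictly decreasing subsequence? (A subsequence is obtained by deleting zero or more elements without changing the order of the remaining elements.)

One longest decreasing subsequence is 52, 34, 29, 25, 10 (positions 3,4,8,12,15), of length 5; no longer one exists.

5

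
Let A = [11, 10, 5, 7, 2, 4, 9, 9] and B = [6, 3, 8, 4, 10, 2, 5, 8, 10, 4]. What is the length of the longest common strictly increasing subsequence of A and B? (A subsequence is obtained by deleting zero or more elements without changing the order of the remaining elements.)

2

For each value that appears in both, track the longest common increasing run ending there.
The best achievable length is 2; one witness is 2, 4 (A-positions 5,6, B-positions 6,10).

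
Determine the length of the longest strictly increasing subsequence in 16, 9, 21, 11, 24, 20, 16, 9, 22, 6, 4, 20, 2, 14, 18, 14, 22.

Let dp[i] be the longest increasing subsequence ending at position i. Then dp = [1, 1, 2, 2, 3, 3, 3, 1, 4, 1, 1, 4, 1, 3, 4, 3, 5].
The maximum is 5; one witness is 9, 11, 16, 20, 22 at positions 2,4,7,12,17.

5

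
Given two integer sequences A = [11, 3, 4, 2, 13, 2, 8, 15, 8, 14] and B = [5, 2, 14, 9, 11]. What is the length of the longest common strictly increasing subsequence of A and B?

2

For each value that appears in both, track the longest common increasing run ending there.
The best achievable length is 2; one witness is 2, 14 (A-positions 4,10, B-positions 2,3).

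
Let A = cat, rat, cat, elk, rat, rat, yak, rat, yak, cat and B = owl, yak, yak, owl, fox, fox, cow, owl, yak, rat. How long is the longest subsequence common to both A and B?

Backtracking the LCS table gives one alignment: yak (A7,B9) → rat (A8,B10).
So the longest common subsequence has length 2.

2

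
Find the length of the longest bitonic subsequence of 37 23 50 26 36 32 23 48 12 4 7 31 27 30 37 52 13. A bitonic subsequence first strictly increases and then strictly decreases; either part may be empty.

Let inc[i] be the LIS ending at i and dec[i] the longest strictly decreasing subsequence starting at i. inc = [1, 1, 2, 2, 3, 3, 1, 4, 1, 1, 2, 3, 3, 4, 5, 6, 3], dec = [6, 3, 6, 4, 5, 4, 3, 4, 2, 1, 1, 3, 2, 2, 2, 2, 1].
max_i inc[i]+dec[i]−1 = 7, with one witness 37, 50, 36, 32, 31, 30, 13.

7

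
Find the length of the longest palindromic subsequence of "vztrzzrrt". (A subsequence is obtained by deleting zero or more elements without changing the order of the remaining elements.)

Using dp[i][j] = 2 + dp[i+1][j−1] if the ends match, else max(dp[i+1][j], dp[i][j−1]):
dp[1][9] = 6. A witness is trzzrt at positions 3,4,5,6,8,9.

6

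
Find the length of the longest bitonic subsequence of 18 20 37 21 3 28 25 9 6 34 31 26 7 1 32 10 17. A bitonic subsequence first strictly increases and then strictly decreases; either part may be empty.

9

Let inc[i] be the LIS ending at i and dec[i] the longest strictly decreasing subsequence starting at i. inc = [1, 2, 3, 3, 1, 4, 4, 2, 2, 5, 5, 5, 3, 1, 6, 4, 5], dec = [4, 4, 6, 4, 2, 5, 4, 3, 2, 5, 4, 3, 2, 1, 2, 1, 1].
max_i inc[i]+dec[i]−1 = 9, with one witness 18, 20, 21, 28, 34, 31, 26, 7, 1.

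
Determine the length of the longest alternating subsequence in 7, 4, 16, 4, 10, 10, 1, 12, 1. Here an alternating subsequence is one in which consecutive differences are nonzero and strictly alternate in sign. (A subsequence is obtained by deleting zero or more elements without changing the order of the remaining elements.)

A longest alternating subsequence is 7, 4, 16, 4, 10, 1, 12, 1 (positions 1,2,3,4,5,7,8,9); its 7 consecutive differences strictly alternate in sign, and length 8 is optimal.

8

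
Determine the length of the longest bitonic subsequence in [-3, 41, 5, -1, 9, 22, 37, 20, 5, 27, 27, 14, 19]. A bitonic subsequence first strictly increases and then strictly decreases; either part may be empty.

One longest bitonic subsequence is -3, 5, 9, 22, 37, 27, 19 (positions 1,3,5,6,7,11,13): it rises to 37 then falls. Length 7 is optimal.

7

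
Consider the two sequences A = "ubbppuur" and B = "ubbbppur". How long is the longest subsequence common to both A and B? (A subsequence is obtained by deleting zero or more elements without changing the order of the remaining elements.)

Backtracking the LCS table gives one alignment: u (A1,B1) → b (A2,B3) → b (A3,B4) → p (A4,B5) → p (A5,B6) → u (A7,B7) → r (A8,B8).
So the longest common subsequence has length 7.

7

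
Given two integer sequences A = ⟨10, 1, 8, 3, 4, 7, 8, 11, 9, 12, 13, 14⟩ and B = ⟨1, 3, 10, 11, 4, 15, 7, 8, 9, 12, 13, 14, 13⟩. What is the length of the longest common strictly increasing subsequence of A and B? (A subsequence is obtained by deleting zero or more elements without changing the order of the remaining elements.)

9

A longest common strictly increasing subsequence is 1, 3, 4, 7, 8, 9, 12, 13, 14 (length 9); it appears in order in both A and B, and no longer such subsequence exists.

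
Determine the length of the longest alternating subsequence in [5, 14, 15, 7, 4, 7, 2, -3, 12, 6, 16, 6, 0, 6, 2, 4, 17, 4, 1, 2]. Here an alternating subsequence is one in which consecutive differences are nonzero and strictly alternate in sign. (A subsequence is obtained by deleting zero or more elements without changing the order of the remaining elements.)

Track the best alternating length ending on an up-step vs a down-step at each position: up/down = 1/1, 2/1, 2/1, 2/3, 1/3, 4/3, 1/5, 1/5, 6/3, 6/7, 8/1, 6/9, 6/9, 10/9, 10/11, 12/11, 12/1, 12/13, 10/13, 14/13.
The maximum over both is 14; one such subsequence is 5, 14, 4, 7, 2, 12, 6, 16, 0, 6, 2, 4, 1, 2.

14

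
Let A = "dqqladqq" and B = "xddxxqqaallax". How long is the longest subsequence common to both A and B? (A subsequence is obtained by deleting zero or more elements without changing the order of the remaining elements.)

Backtracking the LCS table gives one alignment: d (A1,B3) → q (A2,B6) → q (A3,B7) → l (A4,B11) → a (A5,B12).
So the longest common subsequence has length 5.

5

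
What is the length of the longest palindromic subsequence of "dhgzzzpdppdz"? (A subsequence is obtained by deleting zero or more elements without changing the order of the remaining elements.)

6

Using dp[i][j] = 2 + dp[i+1][j−1] if the ends match, else max(dp[i+1][j], dp[i][j−1]):
dp[1][12] = 6. A witness is zdppdz at positions 4,8,9,10,11,12.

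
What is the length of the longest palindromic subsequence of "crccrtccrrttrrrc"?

Using dp[i][j] = 2 + dp[i+1][j−1] if the ends match, else max(dp[i+1][j], dp[i][j−1]):
dp[1][16] = 10. A witness is crrrttrrrc at positions 1,2,5,9,11,12,13,14,15,16.

10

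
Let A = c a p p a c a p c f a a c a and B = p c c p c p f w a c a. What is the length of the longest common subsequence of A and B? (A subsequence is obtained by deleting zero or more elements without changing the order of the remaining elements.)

8

Backtracking the LCS table gives one alignment: c (A1,B3) → p (A4,B4) → c (A6,B5) → p (A8,B6) → f (A10,B7) → a (A12,B9) → c (A13,B10) → a (A14,B11).
So the longest common subsequence has length 8.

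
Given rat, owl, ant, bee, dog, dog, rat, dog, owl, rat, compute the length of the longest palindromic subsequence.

One longest palindromic subsequence is rat owl dog rat dog owl rat (positions 1,2,5,7,8,9,10); it reads the same forward and backward, and the interval DP gives dp[1][10] = 7.

7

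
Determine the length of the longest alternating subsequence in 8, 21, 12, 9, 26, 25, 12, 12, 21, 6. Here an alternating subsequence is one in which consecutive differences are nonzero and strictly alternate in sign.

7

A longest alternating subsequence is 8, 21, 12, 26, 12, 21, 6 (positions 1,2,3,5,7,9,10); its 6 consecutive differences strictly alternate in sign, and length 7 is optimal.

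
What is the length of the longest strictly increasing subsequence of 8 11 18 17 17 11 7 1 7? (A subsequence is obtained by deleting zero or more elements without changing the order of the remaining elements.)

One longest increasing subsequence is 8, 11, 18 (positions 1,2,3), of length 3; no longer one exists.

3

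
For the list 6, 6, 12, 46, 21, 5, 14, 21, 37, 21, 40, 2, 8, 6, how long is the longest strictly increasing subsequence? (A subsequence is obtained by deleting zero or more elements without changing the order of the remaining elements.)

One longest increasing subsequence is 6, 12, 14, 21, 37, 40 (positions 1,3,7,8,9,11), of length 6; no longer one exists.

6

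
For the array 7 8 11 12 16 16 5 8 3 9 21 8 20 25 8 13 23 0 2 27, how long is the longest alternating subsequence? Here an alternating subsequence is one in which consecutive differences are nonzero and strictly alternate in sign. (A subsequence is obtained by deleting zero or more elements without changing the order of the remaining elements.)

Track the best alternating length ending on an up-step vs a down-step at each position: up/down = 1/1, 2/1, 2/1, 2/1, 2/1, 2/1, 1/3, 4/3, 1/5, 6/3, 6/1, 6/7, 8/7, 8/1, 6/9, 10/9, 10/9, 1/11, 12/11, 12/1.
The maximum over both is 12; one such subsequence is 7, 8, 5, 8, 3, 9, 8, 20, 8, 13, 0, 2.

12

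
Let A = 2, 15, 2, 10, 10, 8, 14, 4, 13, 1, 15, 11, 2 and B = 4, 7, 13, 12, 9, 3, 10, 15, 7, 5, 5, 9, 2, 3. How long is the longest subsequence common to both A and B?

4

A longest common subsequence is 4, 13, 15, 2 (length 4); the LCS DP confirms no longer common subsequence exists.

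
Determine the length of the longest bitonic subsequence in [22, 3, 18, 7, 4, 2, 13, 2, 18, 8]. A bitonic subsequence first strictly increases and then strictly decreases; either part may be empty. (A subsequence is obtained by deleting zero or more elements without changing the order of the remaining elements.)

One longest bitonic subsequence is 22, 18, 7, 4, 2 (positions 1,3,4,5,8): it rises to 22 then falls. Length 5 is optimal.

5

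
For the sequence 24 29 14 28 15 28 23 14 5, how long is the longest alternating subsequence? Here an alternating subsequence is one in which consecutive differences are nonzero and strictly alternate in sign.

7

Track the best alternating length ending on an up-step vs a down-step at each position: up/down = 1/1, 2/1, 1/3, 4/3, 4/5, 6/3, 6/7, 1/7, 1/7.
The maximum over both is 7; one such subsequence is 24, 29, 14, 28, 15, 28, 23.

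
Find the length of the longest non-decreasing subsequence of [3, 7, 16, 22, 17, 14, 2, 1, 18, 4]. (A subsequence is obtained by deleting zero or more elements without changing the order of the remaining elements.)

5

One longest non-decreasing subsequence is 3, 7, 16, 17, 18 (positions 1,2,3,5,9), of length 5; no longer one exists.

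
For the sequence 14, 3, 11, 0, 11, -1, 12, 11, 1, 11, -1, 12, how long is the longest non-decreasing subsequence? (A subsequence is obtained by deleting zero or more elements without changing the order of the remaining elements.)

6

Let dp[i] be the longest non-decreasing subsequence ending at position i. Then dp = [1, 1, 2, 1, 3, 1, 4, 4, 2, 5, 2, 6].
The maximum is 6; one witness is 3, 11, 11, 11, 11, 12 at positions 2,3,5,8,10,12.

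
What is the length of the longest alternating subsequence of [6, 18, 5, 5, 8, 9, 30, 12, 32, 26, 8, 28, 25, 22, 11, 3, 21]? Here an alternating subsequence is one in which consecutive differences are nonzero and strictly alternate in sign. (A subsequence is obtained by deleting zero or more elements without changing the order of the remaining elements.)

10

A longest alternating subsequence is 6, 18, 5, 30, 12, 32, 26, 28, 11, 21 (positions 1,2,3,7,8,9,10,12,15,17); its 9 consecutive differences strictly alternate in sign, and length 10 is optimal.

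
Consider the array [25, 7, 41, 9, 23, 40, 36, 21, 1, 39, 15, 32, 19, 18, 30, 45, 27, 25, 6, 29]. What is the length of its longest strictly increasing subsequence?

Scanning left to right, the best length ending at each element is: 25→1, 7→1, 41→2, 9→2, 23→3, 40→4, 36→4, 21→3, 1→1, 39→5, 15→3, 32→4, 19→4, 18→4, 30→5, 45→6, 27→5, 25→5, 6→2, 29→6.
So the longest increasing subsequence has length 6, e.g. 7, 9, 23, 36, 39, 45.

6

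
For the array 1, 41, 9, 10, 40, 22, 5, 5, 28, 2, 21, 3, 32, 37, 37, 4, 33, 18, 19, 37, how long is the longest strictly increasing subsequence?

Scanning left to right, the best length ending at each element is: 1→1, 41→2, 9→2, 10→3, 40→4, 22→4, 5→2, 5→2, 28→5, 2→2, 21→4, 3→3, 32→6, 37→7, 37→7, 4→4, 33→7, 18→5, 19→6, 37→8.
So the longest increasing subsequence has length 8, e.g. 1, 9, 10, 22, 28, 32, 33, 37.

8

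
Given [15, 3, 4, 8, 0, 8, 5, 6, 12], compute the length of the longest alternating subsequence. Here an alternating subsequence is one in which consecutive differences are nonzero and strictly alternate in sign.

7

A longest alternating subsequence is 15, 3, 4, 0, 8, 5, 6 (positions 1,2,3,5,6,7,8); its 6 consecutive differences strictly alternate in sign, and length 7 is optimal.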